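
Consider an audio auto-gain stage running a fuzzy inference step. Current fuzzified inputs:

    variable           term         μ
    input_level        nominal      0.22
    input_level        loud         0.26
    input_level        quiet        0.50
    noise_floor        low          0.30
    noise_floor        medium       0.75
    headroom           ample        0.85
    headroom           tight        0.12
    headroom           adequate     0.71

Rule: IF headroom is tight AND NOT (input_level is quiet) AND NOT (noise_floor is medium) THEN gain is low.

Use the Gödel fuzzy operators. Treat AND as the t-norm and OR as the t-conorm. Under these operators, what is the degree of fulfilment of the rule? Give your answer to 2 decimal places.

0.12

firing strength: tight=0.12, ¬quiet=1−0.50=0.50, ¬medium=1−0.75=0.25; AND[min(a, b)] → w = 0.12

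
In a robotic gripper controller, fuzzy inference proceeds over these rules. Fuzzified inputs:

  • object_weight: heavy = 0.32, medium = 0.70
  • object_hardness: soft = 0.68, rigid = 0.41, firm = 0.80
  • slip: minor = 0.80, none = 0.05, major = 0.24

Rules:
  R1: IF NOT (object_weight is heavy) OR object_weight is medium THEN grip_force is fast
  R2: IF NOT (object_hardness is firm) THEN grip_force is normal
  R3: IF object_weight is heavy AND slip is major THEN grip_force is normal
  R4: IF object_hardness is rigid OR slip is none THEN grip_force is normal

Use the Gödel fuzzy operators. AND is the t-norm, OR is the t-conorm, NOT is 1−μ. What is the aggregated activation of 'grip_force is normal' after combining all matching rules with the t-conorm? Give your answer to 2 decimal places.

R1: ¬heavy=1−0.32=0.68, medium=0.70; OR[max(a, b)] → w = 0.70
R2: ¬firm=1−0.80=0.20 → w = 0.20
R3: heavy=0.32, major=0.24; AND[min(a, b)] → w = 0.24
R4: rigid=0.41, none=0.05; OR[max(a, b)] → w = 0.41
Rules with consequent 'normal': {R2, R3, R4} → strengths 0.20, 0.24, 0.41
Aggregate via t-conorm [max(a, b)]: 0.41

0.41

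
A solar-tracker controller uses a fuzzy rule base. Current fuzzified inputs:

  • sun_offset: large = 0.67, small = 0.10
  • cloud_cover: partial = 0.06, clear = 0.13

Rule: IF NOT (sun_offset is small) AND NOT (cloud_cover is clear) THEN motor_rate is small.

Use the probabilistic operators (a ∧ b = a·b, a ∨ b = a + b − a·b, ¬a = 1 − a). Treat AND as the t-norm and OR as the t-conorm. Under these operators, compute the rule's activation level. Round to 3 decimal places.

0.783

firing strength: ¬small=1−0.10=0.90, ¬clear=1−0.13=0.87; AND[a·b] → w = 0.7830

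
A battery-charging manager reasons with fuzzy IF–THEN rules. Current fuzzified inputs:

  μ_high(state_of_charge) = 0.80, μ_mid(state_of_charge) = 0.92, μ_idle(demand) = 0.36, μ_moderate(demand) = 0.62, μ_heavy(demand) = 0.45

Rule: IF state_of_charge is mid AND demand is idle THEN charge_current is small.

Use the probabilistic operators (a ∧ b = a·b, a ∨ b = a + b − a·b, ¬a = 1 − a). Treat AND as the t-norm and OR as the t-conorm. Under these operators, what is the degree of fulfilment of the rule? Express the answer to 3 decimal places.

0.331

firing strength: mid=0.92, idle=0.36; AND[a·b] → w = 0.3312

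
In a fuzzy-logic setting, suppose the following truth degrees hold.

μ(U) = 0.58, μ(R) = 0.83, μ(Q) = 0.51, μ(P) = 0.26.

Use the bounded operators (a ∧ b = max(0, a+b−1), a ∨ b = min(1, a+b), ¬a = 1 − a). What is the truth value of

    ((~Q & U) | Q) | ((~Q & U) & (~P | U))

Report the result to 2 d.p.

~Q = 1 − 0.51 = 0.49
~Q & U = max(0, a+b−1) on (0.49, 0.58) = 0.07
(~Q & U) | Q = min(1, a+b) on (0.07, 0.51) = 0.58
~Q = 1 − 0.51 = 0.49
~Q & U = max(0, a+b−1) on (0.49, 0.58) = 0.07
~P = 1 − 0.26 = 0.74
~P | U = min(1, a+b) on (0.74, 0.58) = 1.00
(~Q & U) & (~P | U) = max(0, a+b−1) on (0.07, 1.00) = 0.07
((~Q & U) | Q) | ((~Q & U) & (~P | U)) = min(1, a+b) on (0.58, 0.07) = 0.65

0.65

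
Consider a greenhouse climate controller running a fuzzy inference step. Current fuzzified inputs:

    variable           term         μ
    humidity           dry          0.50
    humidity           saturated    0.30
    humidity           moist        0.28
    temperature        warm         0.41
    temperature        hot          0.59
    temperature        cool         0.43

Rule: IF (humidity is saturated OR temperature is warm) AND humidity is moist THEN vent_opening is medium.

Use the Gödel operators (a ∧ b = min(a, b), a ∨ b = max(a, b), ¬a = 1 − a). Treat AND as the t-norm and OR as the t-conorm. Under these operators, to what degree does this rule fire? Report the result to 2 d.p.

firing strength: (saturated=0.30 OR warm=0.41) = 0.41; AND[min(a, b)] with moist=0.28 → w = 0.28

0.28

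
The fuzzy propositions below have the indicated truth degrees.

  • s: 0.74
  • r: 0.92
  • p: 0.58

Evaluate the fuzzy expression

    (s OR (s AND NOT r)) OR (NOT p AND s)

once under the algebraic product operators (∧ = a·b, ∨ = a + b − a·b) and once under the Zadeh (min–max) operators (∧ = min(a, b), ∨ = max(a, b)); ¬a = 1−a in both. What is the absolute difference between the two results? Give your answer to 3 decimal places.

Under algebraic product:
  NOT r = 1 − 0.9200 = 0.0800
  s AND NOT r = a·b on (0.7400, 0.0800) = 0.0592
  s OR (s AND NOT r) = a + b − a·b on (0.7400, 0.0592) = 0.7554
  NOT p = 1 − 0.5800 = 0.4200
  NOT p AND s = a·b on (0.4200, 0.7400) = 0.3108
  (s OR (s AND NOT r)) OR (NOT p AND s) = a + b − a·b on (0.7554, 0.3108) = 0.8314
  → value = 0.8314
Under Zadeh (min–max):
  NOT r = 1 − 0.92 = 0.08
  s AND NOT r = min(a, b) on (0.74, 0.08) = 0.08
  s OR (s AND NOT r) = max(a, b) on (0.74, 0.08) = 0.74
  NOT p = 1 − 0.58 = 0.42
  NOT p AND s = min(a, b) on (0.42, 0.74) = 0.42
  (s OR (s AND NOT r)) OR (NOT p AND s) = max(a, b) on (0.74, 0.42) = 0.74
  → value = 0.7400
|0.8314 − 0.7400| = 0.091

0.091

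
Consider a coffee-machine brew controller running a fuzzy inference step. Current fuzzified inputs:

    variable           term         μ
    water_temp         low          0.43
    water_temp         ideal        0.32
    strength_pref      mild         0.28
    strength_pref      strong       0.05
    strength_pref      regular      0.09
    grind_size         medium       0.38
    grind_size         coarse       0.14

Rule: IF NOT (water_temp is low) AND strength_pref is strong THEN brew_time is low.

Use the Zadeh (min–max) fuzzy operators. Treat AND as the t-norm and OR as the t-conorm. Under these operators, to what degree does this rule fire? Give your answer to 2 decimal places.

firing strength: ¬low=1−0.43=0.57, strong=0.05; AND[min(a, b)] → w = 0.05

0.05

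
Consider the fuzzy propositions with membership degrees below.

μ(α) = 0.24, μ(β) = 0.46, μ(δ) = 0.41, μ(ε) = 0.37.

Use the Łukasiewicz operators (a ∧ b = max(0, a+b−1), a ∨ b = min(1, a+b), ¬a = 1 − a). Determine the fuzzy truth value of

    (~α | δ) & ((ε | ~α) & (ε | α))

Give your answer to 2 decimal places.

0.61

~α = 1 − 0.24 = 0.76
~α | δ = min(1, a+b) on (0.76, 0.41) = 1.00
~α = 1 − 0.24 = 0.76
ε | ~α = min(1, a+b) on (0.37, 0.76) = 1.00
ε | α = min(1, a+b) on (0.37, 0.24) = 0.61
(ε | ~α) & (ε | α) = max(0, a+b−1) on (1.00, 0.61) = 0.61
(~α | δ) & ((ε | ~α) & (ε | α)) = max(0, a+b−1) on (1.00, 0.61) = 0.61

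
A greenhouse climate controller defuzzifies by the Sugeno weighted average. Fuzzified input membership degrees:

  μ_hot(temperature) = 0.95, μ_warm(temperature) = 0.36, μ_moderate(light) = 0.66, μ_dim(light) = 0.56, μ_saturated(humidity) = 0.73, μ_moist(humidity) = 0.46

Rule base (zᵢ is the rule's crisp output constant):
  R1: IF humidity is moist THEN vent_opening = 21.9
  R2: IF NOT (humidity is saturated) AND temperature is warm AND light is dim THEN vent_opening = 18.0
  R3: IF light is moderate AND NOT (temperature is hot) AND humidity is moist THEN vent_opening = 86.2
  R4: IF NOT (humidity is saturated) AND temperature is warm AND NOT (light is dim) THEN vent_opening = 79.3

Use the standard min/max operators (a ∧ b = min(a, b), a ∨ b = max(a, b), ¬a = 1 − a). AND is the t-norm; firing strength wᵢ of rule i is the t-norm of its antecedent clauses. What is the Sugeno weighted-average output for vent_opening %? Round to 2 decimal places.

R1 (z=21.9): moist=0.46 → w = 0.46
R2 (z=18.0): ¬saturated=1−0.73=0.27, warm=0.36, dim=0.56; AND[min(a, b)] → w = 0.27
R3 (z=86.2): moderate=0.66, ¬hot=1−0.95=0.05, moist=0.46; AND[min(a, b)] → w = 0.05
R4 (z=79.3): ¬saturated=1−0.73=0.27, warm=0.36, ¬dim=1−0.56=0.44; AND[min(a, b)] → w = 0.27
Weighted average = (0.46·21.9 + 0.27·18.0 + 0.05·86.2 + 0.27·79.3) / (0.46 + 0.27 + 0.05 + 0.27)
  = 40.6550 / 1.0500 = 38.72

38.72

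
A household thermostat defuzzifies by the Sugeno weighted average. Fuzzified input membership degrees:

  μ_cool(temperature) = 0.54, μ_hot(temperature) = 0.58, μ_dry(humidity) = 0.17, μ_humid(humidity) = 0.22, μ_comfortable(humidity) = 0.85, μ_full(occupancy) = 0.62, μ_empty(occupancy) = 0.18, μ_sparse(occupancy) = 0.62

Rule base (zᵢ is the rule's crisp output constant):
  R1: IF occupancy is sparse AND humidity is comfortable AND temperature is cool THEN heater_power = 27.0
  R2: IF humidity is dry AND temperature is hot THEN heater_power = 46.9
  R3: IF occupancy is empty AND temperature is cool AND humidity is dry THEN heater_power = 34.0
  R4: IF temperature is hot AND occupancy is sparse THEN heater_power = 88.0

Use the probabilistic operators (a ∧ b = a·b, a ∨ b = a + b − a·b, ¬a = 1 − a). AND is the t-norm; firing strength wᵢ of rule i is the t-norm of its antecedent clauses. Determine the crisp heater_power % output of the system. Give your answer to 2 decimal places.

58.63

R1 (z=27.0): sparse=0.62, comfortable=0.85, cool=0.54; AND[a·b] → w = 0.2846
R2 (z=46.9): dry=0.17, hot=0.58; AND[a·b] → w = 0.0986
R3 (z=34.0): empty=0.18, cool=0.54, dry=0.17; AND[a·b] → w = 0.0165
R4 (z=88.0): hot=0.58, sparse=0.62; AND[a·b] → w = 0.3596
Weighted average = (0.2846·27.0 + 0.0986·46.9 + 0.0165·34.0 + 0.3596·88.0) / (0.2846 + 0.0986 + 0.0165 + 0.3596)
  = 44.5146 / 0.7593 = 58.63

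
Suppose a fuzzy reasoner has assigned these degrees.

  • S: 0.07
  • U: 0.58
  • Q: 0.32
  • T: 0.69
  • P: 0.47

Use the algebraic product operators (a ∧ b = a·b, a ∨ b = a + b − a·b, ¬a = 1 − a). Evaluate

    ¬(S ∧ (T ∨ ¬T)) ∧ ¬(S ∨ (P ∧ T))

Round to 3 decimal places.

0.594

¬T = 1 − 0.6900 = 0.3100
T ∨ ¬T = a + b − a·b on (0.6900, 0.3100) = 0.7861
S ∧ (T ∨ ¬T) = a·b on (0.0700, 0.7861) = 0.0550
¬(S ∧ (T ∨ ¬T)) = 1 − 0.0550 = 0.9450
P ∧ T = a·b on (0.4700, 0.6900) = 0.3243
S ∨ (P ∧ T) = a + b − a·b on (0.0700, 0.3243) = 0.3716
¬(S ∨ (P ∧ T)) = 1 − 0.3716 = 0.6284
¬(S ∧ (T ∨ ¬T)) ∧ ¬(S ∨ (P ∧ T)) = a·b on (0.9450, 0.6284) = 0.5938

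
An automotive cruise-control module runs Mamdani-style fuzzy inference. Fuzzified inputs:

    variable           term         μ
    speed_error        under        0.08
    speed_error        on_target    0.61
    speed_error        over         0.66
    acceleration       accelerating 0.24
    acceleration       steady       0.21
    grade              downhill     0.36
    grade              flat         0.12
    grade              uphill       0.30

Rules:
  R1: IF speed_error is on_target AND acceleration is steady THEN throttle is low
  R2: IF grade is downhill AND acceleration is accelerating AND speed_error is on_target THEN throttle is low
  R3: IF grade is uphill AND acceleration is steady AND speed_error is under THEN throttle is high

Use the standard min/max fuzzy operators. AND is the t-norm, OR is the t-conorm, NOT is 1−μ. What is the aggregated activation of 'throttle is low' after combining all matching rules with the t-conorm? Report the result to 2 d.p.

0.24

R1: on_target=0.61, steady=0.21; AND[min(a, b)] → w = 0.21
R2: downhill=0.36, accelerating=0.24, on_target=0.61; AND[min(a, b)] → w = 0.24
R3: uphill=0.30, steady=0.21, under=0.08; AND[min(a, b)] → w = 0.08
Rules with consequent 'low': {R1, R2} → strengths 0.21, 0.24
Aggregate via t-conorm [max(a, b)]: 0.24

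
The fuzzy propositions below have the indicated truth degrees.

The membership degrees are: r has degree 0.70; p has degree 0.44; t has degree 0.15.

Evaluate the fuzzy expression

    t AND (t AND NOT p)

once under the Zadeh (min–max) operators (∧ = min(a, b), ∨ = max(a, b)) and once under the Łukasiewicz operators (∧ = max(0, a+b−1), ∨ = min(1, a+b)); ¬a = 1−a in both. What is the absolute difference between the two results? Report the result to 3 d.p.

Under Zadeh (min–max):
  NOT p = 1 − 0.44 = 0.56
  t AND NOT p = min(a, b) on (0.15, 0.56) = 0.15
  t AND (t AND NOT p) = min(a, b) on (0.15, 0.15) = 0.15
  → value = 0.1500
Under Łukasiewicz:
  NOT p = 1 − 0.44 = 0.56
  t AND NOT p = max(0, a+b−1) on (0.15, 0.56) = 0.00
  t AND (t AND NOT p) = max(0, a+b−1) on (0.15, 0.00) = 0.00
  → value = 0.0000
|0.1500 − 0.0000| = 0.150

0.150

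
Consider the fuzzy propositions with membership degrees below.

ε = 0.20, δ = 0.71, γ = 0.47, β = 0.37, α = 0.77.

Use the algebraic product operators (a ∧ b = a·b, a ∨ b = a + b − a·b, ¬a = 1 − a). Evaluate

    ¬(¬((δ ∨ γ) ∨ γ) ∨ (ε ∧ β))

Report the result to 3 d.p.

0.851

δ ∨ γ = a + b − a·b on (0.7100, 0.4700) = 0.8463
(δ ∨ γ) ∨ γ = a + b − a·b on (0.8463, 0.4700) = 0.9185
¬((δ ∨ γ) ∨ γ) = 1 − 0.9185 = 0.0815
ε ∧ β = a·b on (0.2000, 0.3700) = 0.0740
¬((δ ∨ γ) ∨ γ) ∨ (ε ∧ β) = a + b − a·b on (0.0815, 0.0740) = 0.1494
¬(¬((δ ∨ γ) ∨ γ) ∨ (ε ∧ β)) = 1 − 0.1494 = 0.8506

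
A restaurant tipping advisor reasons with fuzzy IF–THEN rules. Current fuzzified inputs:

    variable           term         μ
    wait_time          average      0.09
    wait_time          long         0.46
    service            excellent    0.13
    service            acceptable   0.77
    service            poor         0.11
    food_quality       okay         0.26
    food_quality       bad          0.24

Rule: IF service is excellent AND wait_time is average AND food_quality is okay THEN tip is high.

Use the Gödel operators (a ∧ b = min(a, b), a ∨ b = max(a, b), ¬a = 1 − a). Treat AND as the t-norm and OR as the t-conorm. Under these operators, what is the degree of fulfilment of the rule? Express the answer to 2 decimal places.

firing strength: excellent=0.13, average=0.09, okay=0.26; AND[min(a, b)] → w = 0.09

0.09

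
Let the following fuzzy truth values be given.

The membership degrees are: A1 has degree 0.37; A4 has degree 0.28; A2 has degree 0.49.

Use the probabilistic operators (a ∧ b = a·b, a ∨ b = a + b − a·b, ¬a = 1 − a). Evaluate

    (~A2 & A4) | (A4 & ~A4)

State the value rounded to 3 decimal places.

0.316

~A2 = 1 − 0.4900 = 0.5100
~A2 & A4 = a·b on (0.5100, 0.2800) = 0.1428
~A4 = 1 − 0.2800 = 0.7200
A4 & ~A4 = a·b on (0.2800, 0.7200) = 0.2016
(~A2 & A4) | (A4 & ~A4) = a + b − a·b on (0.1428, 0.2016) = 0.3156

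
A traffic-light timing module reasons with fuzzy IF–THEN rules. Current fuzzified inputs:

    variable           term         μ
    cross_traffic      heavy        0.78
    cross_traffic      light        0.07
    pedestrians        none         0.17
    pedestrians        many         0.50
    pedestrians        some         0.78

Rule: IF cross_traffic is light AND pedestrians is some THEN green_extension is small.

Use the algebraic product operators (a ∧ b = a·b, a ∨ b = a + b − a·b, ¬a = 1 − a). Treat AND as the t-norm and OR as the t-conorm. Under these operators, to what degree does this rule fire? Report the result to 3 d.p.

firing strength: light=0.07, some=0.78; AND[a·b] → w = 0.0546

0.055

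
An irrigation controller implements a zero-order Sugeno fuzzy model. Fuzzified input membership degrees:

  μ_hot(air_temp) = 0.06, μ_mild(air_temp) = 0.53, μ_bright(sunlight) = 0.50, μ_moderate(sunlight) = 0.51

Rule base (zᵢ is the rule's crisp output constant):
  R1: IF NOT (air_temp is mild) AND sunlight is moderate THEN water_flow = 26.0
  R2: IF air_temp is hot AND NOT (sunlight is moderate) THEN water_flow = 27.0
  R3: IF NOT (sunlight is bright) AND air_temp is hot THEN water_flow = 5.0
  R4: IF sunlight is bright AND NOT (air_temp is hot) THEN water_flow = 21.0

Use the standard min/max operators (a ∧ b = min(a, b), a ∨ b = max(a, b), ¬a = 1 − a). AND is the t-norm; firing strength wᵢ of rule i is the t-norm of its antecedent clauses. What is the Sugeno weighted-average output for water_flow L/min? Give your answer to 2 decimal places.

R1 (z=26.0): ¬mild=1−0.53=0.47, moderate=0.51; AND[min(a, b)] → w = 0.47
R2 (z=27.0): hot=0.06, ¬moderate=1−0.51=0.49; AND[min(a, b)] → w = 0.06
R3 (z=5.0): ¬bright=1−0.50=0.50, hot=0.06; AND[min(a, b)] → w = 0.06
R4 (z=21.0): bright=0.50, ¬hot=1−0.06=0.94; AND[min(a, b)] → w = 0.50
Weighted average = (0.47·26.0 + 0.06·27.0 + 0.06·5.0 + 0.50·21.0) / (0.47 + 0.06 + 0.06 + 0.50)
  = 24.6400 / 1.0900 = 22.61

22.61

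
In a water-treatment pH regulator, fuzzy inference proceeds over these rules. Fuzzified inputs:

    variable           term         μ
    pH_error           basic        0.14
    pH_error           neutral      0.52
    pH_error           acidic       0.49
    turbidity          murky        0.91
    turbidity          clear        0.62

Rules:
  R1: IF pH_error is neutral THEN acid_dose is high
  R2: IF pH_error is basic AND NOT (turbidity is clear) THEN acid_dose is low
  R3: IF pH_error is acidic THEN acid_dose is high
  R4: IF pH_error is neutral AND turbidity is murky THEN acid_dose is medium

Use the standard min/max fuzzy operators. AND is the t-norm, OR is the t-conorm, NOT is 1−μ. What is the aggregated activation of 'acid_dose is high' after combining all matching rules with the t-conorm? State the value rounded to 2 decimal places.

0.52

R1: neutral=0.52 → w = 0.52
R2: basic=0.14, ¬clear=1−0.62=0.38; AND[min(a, b)] → w = 0.14
R3: acidic=0.49 → w = 0.49
R4: neutral=0.52, murky=0.91; AND[min(a, b)] → w = 0.52
Rules with consequent 'high': {R1, R3} → strengths 0.52, 0.49
Aggregate via t-conorm [max(a, b)]: 0.52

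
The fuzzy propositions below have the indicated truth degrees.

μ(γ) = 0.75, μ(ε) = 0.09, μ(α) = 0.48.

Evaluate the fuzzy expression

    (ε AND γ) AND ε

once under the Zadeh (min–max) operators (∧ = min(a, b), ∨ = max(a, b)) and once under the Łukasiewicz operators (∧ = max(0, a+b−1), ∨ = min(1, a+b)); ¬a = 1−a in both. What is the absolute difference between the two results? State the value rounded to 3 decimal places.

0.090

Under Zadeh (min–max):
  ε AND γ = min(a, b) on (0.09, 0.75) = 0.09
  (ε AND γ) AND ε = min(a, b) on (0.09, 0.09) = 0.09
  → value = 0.0900
Under Łukasiewicz:
  ε AND γ = max(0, a+b−1) on (0.09, 0.75) = 0.00
  (ε AND γ) AND ε = max(0, a+b−1) on (0.00, 0.09) = 0.00
  → value = 0.0000
|0.0900 − 0.0000| = 0.090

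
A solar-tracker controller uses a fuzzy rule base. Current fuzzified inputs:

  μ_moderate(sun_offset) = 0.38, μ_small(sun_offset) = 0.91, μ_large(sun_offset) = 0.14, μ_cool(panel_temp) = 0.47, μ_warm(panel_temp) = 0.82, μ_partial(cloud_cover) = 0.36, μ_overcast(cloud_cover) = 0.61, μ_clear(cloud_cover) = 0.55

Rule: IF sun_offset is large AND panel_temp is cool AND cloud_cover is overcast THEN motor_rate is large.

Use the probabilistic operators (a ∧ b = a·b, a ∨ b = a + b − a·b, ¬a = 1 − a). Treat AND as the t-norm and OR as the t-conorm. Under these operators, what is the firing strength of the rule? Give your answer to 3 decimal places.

firing strength: large=0.14, cool=0.47, overcast=0.61; AND[a·b] → w = 0.0401

0.040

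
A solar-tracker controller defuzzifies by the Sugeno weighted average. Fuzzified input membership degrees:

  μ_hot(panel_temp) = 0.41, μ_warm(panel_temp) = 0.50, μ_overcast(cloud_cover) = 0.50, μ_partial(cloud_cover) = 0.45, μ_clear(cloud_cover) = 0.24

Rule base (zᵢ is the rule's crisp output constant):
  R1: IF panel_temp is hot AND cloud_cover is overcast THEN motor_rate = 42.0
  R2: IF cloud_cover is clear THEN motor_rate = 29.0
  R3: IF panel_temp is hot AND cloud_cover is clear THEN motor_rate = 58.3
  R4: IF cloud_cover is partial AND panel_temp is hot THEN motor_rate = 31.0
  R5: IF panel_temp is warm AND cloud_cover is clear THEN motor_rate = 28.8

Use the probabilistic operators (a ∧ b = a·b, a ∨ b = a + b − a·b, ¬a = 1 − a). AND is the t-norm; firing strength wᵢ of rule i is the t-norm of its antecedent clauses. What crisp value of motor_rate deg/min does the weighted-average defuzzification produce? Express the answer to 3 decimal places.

R1 (z=42.0): hot=0.41, overcast=0.50; AND[a·b] → w = 0.2050
R2 (z=29.0): clear=0.24 → w = 0.2400
R3 (z=58.3): hot=0.41, clear=0.24; AND[a·b] → w = 0.0984
R4 (z=31.0): partial=0.45, hot=0.41; AND[a·b] → w = 0.1845
R5 (z=28.8): warm=0.50, clear=0.24; AND[a·b] → w = 0.1200
Weighted average = (0.2050·42.0 + 0.2400·29.0 + 0.0984·58.3 + 0.1845·31.0 + 0.1200·28.8) / (0.2050 + 0.2400 + 0.0984 + 0.1845 + 0.1200)
  = 30.4822 / 0.8479 = 35.950

35.950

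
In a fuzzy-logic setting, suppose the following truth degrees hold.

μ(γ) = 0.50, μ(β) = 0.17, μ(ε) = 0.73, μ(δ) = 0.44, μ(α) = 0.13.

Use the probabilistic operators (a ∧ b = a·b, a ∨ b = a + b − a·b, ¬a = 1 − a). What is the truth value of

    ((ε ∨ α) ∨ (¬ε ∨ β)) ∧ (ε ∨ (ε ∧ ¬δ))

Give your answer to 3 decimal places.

ε ∨ α = a + b − a·b on (0.7300, 0.1300) = 0.7651
¬ε = 1 − 0.7300 = 0.2700
¬ε ∨ β = a + b − a·b on (0.2700, 0.1700) = 0.3941
(ε ∨ α) ∨ (¬ε ∨ β) = a + b − a·b on (0.7651, 0.3941) = 0.8577
¬δ = 1 − 0.4400 = 0.5600
ε ∧ ¬δ = a·b on (0.7300, 0.5600) = 0.4088
ε ∨ (ε ∧ ¬δ) = a + b − a·b on (0.7300, 0.4088) = 0.8404
((ε ∨ α) ∨ (¬ε ∨ β)) ∧ (ε ∨ (ε ∧ ¬δ)) = a·b on (0.8577, 0.8404) = 0.7208

0.721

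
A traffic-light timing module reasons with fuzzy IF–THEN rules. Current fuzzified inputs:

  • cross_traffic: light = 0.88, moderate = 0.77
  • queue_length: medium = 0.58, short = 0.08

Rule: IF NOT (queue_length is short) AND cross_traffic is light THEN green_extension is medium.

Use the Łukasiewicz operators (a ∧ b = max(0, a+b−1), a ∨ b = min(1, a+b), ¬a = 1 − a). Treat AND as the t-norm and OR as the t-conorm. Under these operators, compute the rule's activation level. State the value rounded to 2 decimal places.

firing strength: ¬short=1−0.08=0.92, light=0.88; AND[max(0, a+b−1)] → w = 0.80

0.80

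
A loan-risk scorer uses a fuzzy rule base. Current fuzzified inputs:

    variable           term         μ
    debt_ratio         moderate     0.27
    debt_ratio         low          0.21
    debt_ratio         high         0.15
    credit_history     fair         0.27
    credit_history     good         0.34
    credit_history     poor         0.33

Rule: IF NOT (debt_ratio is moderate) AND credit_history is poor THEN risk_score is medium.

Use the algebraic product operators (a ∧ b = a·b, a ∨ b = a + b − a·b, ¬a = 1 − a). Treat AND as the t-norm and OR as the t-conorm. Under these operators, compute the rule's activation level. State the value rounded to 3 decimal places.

0.241

firing strength: ¬moderate=1−0.27=0.73, poor=0.33; AND[a·b] → w = 0.2409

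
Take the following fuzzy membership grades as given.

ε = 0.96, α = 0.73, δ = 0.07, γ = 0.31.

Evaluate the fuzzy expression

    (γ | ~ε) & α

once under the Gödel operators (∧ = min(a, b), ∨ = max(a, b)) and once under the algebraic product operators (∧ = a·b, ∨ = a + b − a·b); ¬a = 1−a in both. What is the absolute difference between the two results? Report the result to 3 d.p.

0.064

Under Gödel:
  ~ε = 1 − 0.96 = 0.04
  γ | ~ε = max(a, b) on (0.31, 0.04) = 0.31
  (γ | ~ε) & α = min(a, b) on (0.31, 0.73) = 0.31
  → value = 0.3100
Under algebraic product:
  ~ε = 1 − 0.9600 = 0.0400
  γ | ~ε = a + b − a·b on (0.3100, 0.0400) = 0.3376
  (γ | ~ε) & α = a·b on (0.3376, 0.7300) = 0.2464
  → value = 0.2464
|0.3100 − 0.2464| = 0.064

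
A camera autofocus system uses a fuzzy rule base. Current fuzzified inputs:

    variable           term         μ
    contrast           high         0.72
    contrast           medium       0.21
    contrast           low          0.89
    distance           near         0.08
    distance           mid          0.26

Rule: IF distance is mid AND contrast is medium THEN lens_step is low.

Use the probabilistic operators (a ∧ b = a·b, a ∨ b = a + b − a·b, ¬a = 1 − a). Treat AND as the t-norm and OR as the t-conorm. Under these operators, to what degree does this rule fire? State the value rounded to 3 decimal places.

firing strength: mid=0.26, medium=0.21; AND[a·b] → w = 0.0546

0.055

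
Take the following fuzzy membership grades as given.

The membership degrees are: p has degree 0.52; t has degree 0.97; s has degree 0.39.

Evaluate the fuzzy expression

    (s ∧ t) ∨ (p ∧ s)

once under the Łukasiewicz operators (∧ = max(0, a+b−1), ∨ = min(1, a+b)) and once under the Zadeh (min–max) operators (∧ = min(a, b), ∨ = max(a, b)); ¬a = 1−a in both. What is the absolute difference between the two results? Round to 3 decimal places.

0.030

Under Łukasiewicz:
  s ∧ t = max(0, a+b−1) on (0.39, 0.97) = 0.36
  p ∧ s = max(0, a+b−1) on (0.52, 0.39) = 0.00
  (s ∧ t) ∨ (p ∧ s) = min(1, a+b) on (0.36, 0.00) = 0.36
  → value = 0.3600
Under Zadeh (min–max):
  s ∧ t = min(a, b) on (0.39, 0.97) = 0.39
  p ∧ s = min(a, b) on (0.52, 0.39) = 0.39
  (s ∧ t) ∨ (p ∧ s) = max(a, b) on (0.39, 0.39) = 0.39
  → value = 0.3900
|0.3600 − 0.3900| = 0.030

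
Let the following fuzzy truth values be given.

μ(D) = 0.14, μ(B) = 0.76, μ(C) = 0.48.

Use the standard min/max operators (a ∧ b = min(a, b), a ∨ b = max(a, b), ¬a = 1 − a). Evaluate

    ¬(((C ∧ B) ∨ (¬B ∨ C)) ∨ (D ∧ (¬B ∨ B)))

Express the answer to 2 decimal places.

C ∧ B = min(a, b) on (0.48, 0.76) = 0.48
¬B = 1 − 0.76 = 0.24
¬B ∨ C = max(a, b) on (0.24, 0.48) = 0.48
(C ∧ B) ∨ (¬B ∨ C) = max(a, b) on (0.48, 0.48) = 0.48
¬B = 1 − 0.76 = 0.24
¬B ∨ B = max(a, b) on (0.24, 0.76) = 0.76
D ∧ (¬B ∨ B) = min(a, b) on (0.14, 0.76) = 0.14
((C ∧ B) ∨ (¬B ∨ C)) ∨ (D ∧ (¬B ∨ B)) = max(a, b) on (0.48, 0.14) = 0.48
¬(((C ∧ B) ∨ (¬B ∨ C)) ∨ (D ∧ (¬B ∨ B))) = 1 − 0.48 = 0.52

0.52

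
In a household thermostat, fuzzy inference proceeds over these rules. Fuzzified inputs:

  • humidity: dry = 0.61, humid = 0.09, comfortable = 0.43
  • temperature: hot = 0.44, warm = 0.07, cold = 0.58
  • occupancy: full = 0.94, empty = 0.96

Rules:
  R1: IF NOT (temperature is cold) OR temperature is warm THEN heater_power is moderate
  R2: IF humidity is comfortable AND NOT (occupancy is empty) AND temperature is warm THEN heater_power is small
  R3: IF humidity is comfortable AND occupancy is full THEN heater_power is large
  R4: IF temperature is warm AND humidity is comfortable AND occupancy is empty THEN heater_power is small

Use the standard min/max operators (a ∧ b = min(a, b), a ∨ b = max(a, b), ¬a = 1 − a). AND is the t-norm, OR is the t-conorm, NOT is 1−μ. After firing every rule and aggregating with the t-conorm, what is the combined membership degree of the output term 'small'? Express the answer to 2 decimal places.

R1: ¬cold=1−0.58=0.42, warm=0.07; OR[max(a, b)] → w = 0.42
R2: comfortable=0.43, ¬empty=1−0.96=0.04, warm=0.07; AND[min(a, b)] → w = 0.04
R3: comfortable=0.43, full=0.94; AND[min(a, b)] → w = 0.43
R4: warm=0.07, comfortable=0.43, empty=0.96; AND[min(a, b)] → w = 0.07
Rules with consequent 'small': {R2, R4} → strengths 0.04, 0.07
Aggregate via t-conorm [max(a, b)]: 0.07

0.07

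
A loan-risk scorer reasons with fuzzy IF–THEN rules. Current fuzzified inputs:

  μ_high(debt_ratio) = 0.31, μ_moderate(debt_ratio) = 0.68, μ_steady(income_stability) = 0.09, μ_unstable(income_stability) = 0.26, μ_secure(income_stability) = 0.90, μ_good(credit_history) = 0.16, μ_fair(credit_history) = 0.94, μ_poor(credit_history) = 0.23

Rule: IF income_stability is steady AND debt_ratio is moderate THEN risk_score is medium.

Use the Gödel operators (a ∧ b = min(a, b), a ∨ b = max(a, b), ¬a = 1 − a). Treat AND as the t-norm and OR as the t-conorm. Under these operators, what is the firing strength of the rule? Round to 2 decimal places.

0.09

firing strength: steady=0.09, moderate=0.68; AND[min(a, b)] → w = 0.09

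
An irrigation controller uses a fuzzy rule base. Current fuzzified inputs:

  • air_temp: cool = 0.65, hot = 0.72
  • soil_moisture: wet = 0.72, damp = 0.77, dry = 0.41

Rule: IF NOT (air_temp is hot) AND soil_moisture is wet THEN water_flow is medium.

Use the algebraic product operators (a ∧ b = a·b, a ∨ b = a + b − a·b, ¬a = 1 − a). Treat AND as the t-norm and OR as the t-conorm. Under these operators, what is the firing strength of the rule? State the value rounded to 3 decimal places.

0.202

firing strength: ¬hot=1−0.72=0.28, wet=0.72; AND[a·b] → w = 0.2016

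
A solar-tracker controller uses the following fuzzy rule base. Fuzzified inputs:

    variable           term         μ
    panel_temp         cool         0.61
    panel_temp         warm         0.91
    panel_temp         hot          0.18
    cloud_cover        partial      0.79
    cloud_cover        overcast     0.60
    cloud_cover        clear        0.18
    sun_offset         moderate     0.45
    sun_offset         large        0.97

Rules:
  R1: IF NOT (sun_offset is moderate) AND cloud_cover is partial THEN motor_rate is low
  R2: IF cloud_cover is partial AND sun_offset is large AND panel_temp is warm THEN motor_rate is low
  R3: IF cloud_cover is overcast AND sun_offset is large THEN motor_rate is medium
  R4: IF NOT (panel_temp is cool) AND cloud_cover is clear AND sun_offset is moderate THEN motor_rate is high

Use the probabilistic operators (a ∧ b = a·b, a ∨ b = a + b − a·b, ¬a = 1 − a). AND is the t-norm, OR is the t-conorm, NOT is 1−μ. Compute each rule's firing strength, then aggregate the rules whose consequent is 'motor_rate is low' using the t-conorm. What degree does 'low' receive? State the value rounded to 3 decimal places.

R1: ¬moderate=1−0.45=0.55, partial=0.79; AND[a·b] → w = 0.4345
R2: partial=0.79, large=0.97, warm=0.91; AND[a·b] → w = 0.6973
R3: overcast=0.60, large=0.97; AND[a·b] → w = 0.5820
R4: ¬cool=1−0.61=0.39, clear=0.18, moderate=0.45; AND[a·b] → w = 0.0316
Rules with consequent 'low': {R1, R2} → strengths 0.4345, 0.6973
Aggregate via t-conorm [a + b − a·b]: 0.8288

0.829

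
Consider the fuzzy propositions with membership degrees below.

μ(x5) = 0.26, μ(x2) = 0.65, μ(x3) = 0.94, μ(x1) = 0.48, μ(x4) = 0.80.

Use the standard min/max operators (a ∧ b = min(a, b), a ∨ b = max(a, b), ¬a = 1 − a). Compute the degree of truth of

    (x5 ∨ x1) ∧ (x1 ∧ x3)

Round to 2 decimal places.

0.48

x5 ∨ x1 = max(a, b) on (0.26, 0.48) = 0.48
x1 ∧ x3 = min(a, b) on (0.48, 0.94) = 0.48
(x5 ∨ x1) ∧ (x1 ∧ x3) = min(a, b) on (0.48, 0.48) = 0.48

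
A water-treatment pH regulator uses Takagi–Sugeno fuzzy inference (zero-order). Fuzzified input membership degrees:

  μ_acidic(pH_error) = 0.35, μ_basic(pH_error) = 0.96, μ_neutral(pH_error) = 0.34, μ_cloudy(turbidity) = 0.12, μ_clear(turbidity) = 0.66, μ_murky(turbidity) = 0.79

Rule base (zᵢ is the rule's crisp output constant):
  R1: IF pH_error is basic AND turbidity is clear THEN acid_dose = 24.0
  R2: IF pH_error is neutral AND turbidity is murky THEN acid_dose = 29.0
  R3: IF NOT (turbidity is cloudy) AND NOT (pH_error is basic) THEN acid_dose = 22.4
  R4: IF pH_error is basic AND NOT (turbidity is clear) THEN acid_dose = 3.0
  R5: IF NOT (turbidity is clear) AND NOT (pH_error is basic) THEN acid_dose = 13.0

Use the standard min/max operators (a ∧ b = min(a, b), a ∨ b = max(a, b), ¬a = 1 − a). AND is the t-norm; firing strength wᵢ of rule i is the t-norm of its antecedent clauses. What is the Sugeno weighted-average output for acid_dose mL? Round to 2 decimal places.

19.81

R1 (z=24.0): basic=0.96, clear=0.66; AND[min(a, b)] → w = 0.66
R2 (z=29.0): neutral=0.34, murky=0.79; AND[min(a, b)] → w = 0.34
R3 (z=22.4): ¬cloudy=1−0.12=0.88, ¬basic=1−0.96=0.04; AND[min(a, b)] → w = 0.04
R4 (z=3.0): basic=0.96, ¬clear=1−0.66=0.34; AND[min(a, b)] → w = 0.34
R5 (z=13.0): ¬clear=1−0.66=0.34, ¬basic=1−0.96=0.04; AND[min(a, b)] → w = 0.04
Weighted average = (0.66·24.0 + 0.34·29.0 + 0.04·22.4 + 0.34·3.0 + 0.04·13.0) / (0.66 + 0.34 + 0.04 + 0.34 + 0.04)
  = 28.1360 / 1.4200 = 19.81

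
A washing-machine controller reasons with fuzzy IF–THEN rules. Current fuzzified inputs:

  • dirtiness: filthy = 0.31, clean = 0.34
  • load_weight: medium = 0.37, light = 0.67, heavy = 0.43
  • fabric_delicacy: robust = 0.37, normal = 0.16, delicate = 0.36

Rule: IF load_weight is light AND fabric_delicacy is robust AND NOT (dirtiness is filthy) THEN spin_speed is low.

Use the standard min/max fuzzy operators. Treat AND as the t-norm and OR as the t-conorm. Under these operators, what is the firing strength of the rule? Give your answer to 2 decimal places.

firing strength: light=0.67, robust=0.37, ¬filthy=1−0.31=0.69; AND[min(a, b)] → w = 0.37

0.37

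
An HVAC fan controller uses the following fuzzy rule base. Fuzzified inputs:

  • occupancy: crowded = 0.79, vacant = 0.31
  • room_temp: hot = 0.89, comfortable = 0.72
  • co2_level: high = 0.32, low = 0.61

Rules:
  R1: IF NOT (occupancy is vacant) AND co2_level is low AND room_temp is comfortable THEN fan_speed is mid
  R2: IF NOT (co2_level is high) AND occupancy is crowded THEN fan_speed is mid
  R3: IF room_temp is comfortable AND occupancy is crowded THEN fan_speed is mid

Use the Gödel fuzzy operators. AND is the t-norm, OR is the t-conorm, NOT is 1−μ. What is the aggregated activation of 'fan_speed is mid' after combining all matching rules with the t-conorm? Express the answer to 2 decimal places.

0.72

R1: ¬vacant=1−0.31=0.69, low=0.61, comfortable=0.72; AND[min(a, b)] → w = 0.61
R2: ¬high=1−0.32=0.68, crowded=0.79; AND[min(a, b)] → w = 0.68
R3: comfortable=0.72, crowded=0.79; AND[min(a, b)] → w = 0.72
Rules with consequent 'mid': {R1, R2, R3} → strengths 0.61, 0.68, 0.72
Aggregate via t-conorm [max(a, b)]: 0.72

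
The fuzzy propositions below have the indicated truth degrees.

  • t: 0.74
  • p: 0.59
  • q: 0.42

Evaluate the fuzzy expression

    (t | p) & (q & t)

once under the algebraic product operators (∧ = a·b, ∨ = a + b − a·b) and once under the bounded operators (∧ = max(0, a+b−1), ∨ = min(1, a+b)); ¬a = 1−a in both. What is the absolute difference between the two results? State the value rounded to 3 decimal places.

0.118

Under algebraic product:
  t | p = a + b − a·b on (0.7400, 0.5900) = 0.8934
  q & t = a·b on (0.4200, 0.7400) = 0.3108
  (t | p) & (q & t) = a·b on (0.8934, 0.3108) = 0.2777
  → value = 0.2777
Under bounded:
  t | p = min(1, a+b) on (0.74, 0.59) = 1.00
  q & t = max(0, a+b−1) on (0.42, 0.74) = 0.16
  (t | p) & (q & t) = max(0, a+b−1) on (1.00, 0.16) = 0.16
  → value = 0.1600
|0.2777 − 0.1600| = 0.118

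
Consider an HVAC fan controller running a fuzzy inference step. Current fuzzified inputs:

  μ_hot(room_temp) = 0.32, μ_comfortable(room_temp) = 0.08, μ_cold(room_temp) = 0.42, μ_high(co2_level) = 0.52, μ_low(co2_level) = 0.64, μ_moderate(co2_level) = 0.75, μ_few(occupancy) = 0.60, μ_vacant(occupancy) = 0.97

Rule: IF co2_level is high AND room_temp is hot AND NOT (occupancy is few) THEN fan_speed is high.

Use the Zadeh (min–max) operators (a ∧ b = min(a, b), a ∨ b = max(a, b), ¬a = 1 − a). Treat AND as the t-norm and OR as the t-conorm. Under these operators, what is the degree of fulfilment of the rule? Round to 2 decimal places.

0.32

firing strength: high=0.52, hot=0.32, ¬few=1−0.60=0.40; AND[min(a, b)] → w = 0.32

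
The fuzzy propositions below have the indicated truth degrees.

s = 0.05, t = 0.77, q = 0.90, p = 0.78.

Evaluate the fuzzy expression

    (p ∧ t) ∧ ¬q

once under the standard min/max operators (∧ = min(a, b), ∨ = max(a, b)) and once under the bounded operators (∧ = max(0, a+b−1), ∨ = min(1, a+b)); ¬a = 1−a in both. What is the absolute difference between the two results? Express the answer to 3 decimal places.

Under standard min/max:
  p ∧ t = min(a, b) on (0.78, 0.77) = 0.77
  ¬q = 1 − 0.90 = 0.10
  (p ∧ t) ∧ ¬q = min(a, b) on (0.77, 0.10) = 0.10
  → value = 0.1000
Under bounded:
  p ∧ t = max(0, a+b−1) on (0.78, 0.77) = 0.55
  ¬q = 1 − 0.90 = 0.10
  (p ∧ t) ∧ ¬q = max(0, a+b−1) on (0.55, 0.10) = 0.00
  → value = 0.0000
|0.1000 − 0.0000| = 0.100

0.100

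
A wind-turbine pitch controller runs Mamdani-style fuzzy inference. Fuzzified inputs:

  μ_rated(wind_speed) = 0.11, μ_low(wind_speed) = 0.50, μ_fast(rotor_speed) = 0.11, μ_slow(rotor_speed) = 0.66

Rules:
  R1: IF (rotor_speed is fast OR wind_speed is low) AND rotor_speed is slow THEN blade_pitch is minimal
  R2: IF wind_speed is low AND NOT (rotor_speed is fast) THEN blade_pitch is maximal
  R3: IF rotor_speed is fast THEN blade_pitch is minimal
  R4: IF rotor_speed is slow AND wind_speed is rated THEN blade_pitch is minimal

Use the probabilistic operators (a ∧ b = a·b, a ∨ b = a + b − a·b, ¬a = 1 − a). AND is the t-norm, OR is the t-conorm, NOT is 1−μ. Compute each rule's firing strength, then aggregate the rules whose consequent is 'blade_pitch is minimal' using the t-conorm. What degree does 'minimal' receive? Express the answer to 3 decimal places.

0.477

R1: (fast=0.11 OR low=0.50) = 0.5550; AND[a·b] with slow=0.66 → w = 0.3663
R2: low=0.50, ¬fast=1−0.11=0.89; AND[a·b] → w = 0.4450
R3: fast=0.11 → w = 0.1100
R4: slow=0.66, rated=0.11; AND[a·b] → w = 0.0726
Rules with consequent 'minimal': {R1, R3, R4} → strengths 0.3663, 0.1100, 0.0726
Aggregate via t-conorm [a + b − a·b]: 0.4770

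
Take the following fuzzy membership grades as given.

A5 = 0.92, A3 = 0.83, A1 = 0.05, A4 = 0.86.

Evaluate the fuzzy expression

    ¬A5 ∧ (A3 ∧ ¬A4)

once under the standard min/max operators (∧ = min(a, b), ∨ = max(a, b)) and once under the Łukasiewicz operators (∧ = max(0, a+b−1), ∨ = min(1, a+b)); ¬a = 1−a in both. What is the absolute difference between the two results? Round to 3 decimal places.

0.080

Under standard min/max:
  ¬A5 = 1 − 0.92 = 0.08
  ¬A4 = 1 − 0.86 = 0.14
  A3 ∧ ¬A4 = min(a, b) on (0.83, 0.14) = 0.14
  ¬A5 ∧ (A3 ∧ ¬A4) = min(a, b) on (0.08, 0.14) = 0.08
  → value = 0.0800
Under Łukasiewicz:
  ¬A5 = 1 − 0.92 = 0.08
  ¬A4 = 1 − 0.86 = 0.14
  A3 ∧ ¬A4 = max(0, a+b−1) on (0.83, 0.14) = 0.00
  ¬A5 ∧ (A3 ∧ ¬A4) = max(0, a+b−1) on (0.08, 0.00) = 0.00
  → value = 0.0000
|0.0800 − 0.0000| = 0.080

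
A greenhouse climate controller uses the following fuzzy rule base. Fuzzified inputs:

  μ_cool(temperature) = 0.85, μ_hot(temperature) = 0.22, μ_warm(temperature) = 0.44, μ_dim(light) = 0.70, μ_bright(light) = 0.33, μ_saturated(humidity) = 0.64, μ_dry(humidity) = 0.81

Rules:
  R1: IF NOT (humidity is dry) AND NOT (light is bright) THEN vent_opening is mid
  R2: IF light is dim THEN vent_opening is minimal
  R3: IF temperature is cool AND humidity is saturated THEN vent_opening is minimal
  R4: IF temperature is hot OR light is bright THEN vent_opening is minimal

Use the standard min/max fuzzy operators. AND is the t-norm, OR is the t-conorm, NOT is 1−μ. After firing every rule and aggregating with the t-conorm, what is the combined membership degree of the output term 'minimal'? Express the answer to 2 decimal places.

0.70

R1: ¬dry=1−0.81=0.19, ¬bright=1−0.33=0.67; AND[min(a, b)] → w = 0.19
R2: dim=0.70 → w = 0.70
R3: cool=0.85, saturated=0.64; AND[min(a, b)] → w = 0.64
R4: hot=0.22, bright=0.33; OR[max(a, b)] → w = 0.33
Rules with consequent 'minimal': {R2, R3, R4} → strengths 0.70, 0.64, 0.33
Aggregate via t-conorm [max(a, b)]: 0.70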